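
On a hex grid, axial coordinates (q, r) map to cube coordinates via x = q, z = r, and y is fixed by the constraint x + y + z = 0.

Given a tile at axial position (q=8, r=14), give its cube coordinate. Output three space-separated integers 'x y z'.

x = q = 8
z = r = 14
y = -x - z = -(8) - (14) = -22

Answer: 8 -22 14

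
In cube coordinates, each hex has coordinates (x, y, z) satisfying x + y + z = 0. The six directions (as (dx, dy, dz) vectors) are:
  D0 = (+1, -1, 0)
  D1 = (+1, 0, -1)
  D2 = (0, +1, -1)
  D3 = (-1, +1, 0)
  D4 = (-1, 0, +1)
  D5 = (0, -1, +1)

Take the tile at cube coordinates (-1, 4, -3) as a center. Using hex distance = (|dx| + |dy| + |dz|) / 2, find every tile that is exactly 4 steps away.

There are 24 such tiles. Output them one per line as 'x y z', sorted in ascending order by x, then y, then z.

Answer: -5 4 1
-5 5 0
-5 6 -1
-5 7 -2
-5 8 -3
-4 3 1
-4 8 -4
-3 2 1
-3 8 -5
-2 1 1
-2 8 -6
-1 0 1
-1 8 -7
0 0 0
0 7 -7
1 0 -1
1 6 -7
2 0 -2
2 5 -7
3 0 -3
3 1 -4
3 2 -5
3 3 -6
3 4 -7

Derivation:
Walk ring at distance 4 from (-1, 4, -3):
Start at center + D4*4 = (-5, 4, 1)
  hex 0: (-5, 4, 1)
  hex 1: (-4, 3, 1)
  hex 2: (-3, 2, 1)
  hex 3: (-2, 1, 1)
  hex 4: (-1, 0, 1)
  hex 5: (0, 0, 0)
  hex 6: (1, 0, -1)
  hex 7: (2, 0, -2)
  hex 8: (3, 0, -3)
  hex 9: (3, 1, -4)
  hex 10: (3, 2, -5)
  hex 11: (3, 3, -6)
  hex 12: (3, 4, -7)
  hex 13: (2, 5, -7)
  hex 14: (1, 6, -7)
  hex 15: (0, 7, -7)
  hex 16: (-1, 8, -7)
  hex 17: (-2, 8, -6)
  hex 18: (-3, 8, -5)
  hex 19: (-4, 8, -4)
  hex 20: (-5, 8, -3)
  hex 21: (-5, 7, -2)
  hex 22: (-5, 6, -1)
  hex 23: (-5, 5, 0)
Sorted: 24 hexes.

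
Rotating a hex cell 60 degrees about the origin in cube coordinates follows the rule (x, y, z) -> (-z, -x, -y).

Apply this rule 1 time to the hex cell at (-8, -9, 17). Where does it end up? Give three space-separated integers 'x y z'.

Answer: -17 8 9

Derivation:
Start: (-8, -9, 17)
Step 1: (-8, -9, 17) -> (-(17), -(-8), -(-9)) = (-17, 8, 9)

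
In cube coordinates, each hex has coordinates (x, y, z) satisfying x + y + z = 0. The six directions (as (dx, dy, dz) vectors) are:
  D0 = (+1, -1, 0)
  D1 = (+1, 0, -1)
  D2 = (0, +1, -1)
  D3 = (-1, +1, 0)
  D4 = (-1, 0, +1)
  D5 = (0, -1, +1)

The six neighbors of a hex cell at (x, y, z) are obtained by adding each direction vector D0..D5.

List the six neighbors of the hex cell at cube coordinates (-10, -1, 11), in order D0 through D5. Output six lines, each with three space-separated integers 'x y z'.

Center: (-10, -1, 11). Add each direction:
  D0: (-10, -1, 11) + (1, -1, 0) = (-9, -2, 11)
  D1: (-10, -1, 11) + (1, 0, -1) = (-9, -1, 10)
  D2: (-10, -1, 11) + (0, 1, -1) = (-10, 0, 10)
  D3: (-10, -1, 11) + (-1, 1, 0) = (-11, 0, 11)
  D4: (-10, -1, 11) + (-1, 0, 1) = (-11, -1, 12)
  D5: (-10, -1, 11) + (0, -1, 1) = (-10, -2, 12)

Answer: -9 -2 11
-9 -1 10
-10 0 10
-11 0 11
-11 -1 12
-10 -2 12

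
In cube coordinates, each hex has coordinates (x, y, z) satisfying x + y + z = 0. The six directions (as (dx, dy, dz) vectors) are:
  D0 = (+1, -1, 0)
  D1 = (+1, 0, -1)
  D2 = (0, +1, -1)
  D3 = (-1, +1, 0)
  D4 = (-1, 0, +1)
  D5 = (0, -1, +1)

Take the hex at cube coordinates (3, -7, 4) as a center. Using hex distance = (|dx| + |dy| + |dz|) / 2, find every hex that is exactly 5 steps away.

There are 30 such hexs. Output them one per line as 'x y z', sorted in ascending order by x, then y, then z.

Walk ring at distance 5 from (3, -7, 4):
Start at center + D4*5 = (-2, -7, 9)
  hex 0: (-2, -7, 9)
  hex 1: (-1, -8, 9)
  hex 2: (0, -9, 9)
  hex 3: (1, -10, 9)
  hex 4: (2, -11, 9)
  hex 5: (3, -12, 9)
  hex 6: (4, -12, 8)
  hex 7: (5, -12, 7)
  hex 8: (6, -12, 6)
  hex 9: (7, -12, 5)
  hex 10: (8, -12, 4)
  hex 11: (8, -11, 3)
  hex 12: (8, -10, 2)
  hex 13: (8, -9, 1)
  hex 14: (8, -8, 0)
  hex 15: (8, -7, -1)
  hex 16: (7, -6, -1)
  hex 17: (6, -5, -1)
  hex 18: (5, -4, -1)
  hex 19: (4, -3, -1)
  hex 20: (3, -2, -1)
  hex 21: (2, -2, 0)
  hex 22: (1, -2, 1)
  hex 23: (0, -2, 2)
  hex 24: (-1, -2, 3)
  hex 25: (-2, -2, 4)
  hex 26: (-2, -3, 5)
  hex 27: (-2, -4, 6)
  hex 28: (-2, -5, 7)
  hex 29: (-2, -6, 8)
Sorted: 30 hexes.

Answer: -2 -7 9
-2 -6 8
-2 -5 7
-2 -4 6
-2 -3 5
-2 -2 4
-1 -8 9
-1 -2 3
0 -9 9
0 -2 2
1 -10 9
1 -2 1
2 -11 9
2 -2 0
3 -12 9
3 -2 -1
4 -12 8
4 -3 -1
5 -12 7
5 -4 -1
6 -12 6
6 -5 -1
7 -12 5
7 -6 -1
8 -12 4
8 -11 3
8 -10 2
8 -9 1
8 -8 0
8 -7 -1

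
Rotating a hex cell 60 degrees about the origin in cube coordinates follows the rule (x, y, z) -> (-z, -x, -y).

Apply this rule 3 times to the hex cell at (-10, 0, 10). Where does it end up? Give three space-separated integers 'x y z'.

Start: (-10, 0, 10)
Step 1: (-10, 0, 10) -> (-(10), -(-10), -(0)) = (-10, 10, 0)
Step 2: (-10, 10, 0) -> (-(0), -(-10), -(10)) = (0, 10, -10)
Step 3: (0, 10, -10) -> (-(-10), -(0), -(10)) = (10, 0, -10)

Answer: 10 0 -10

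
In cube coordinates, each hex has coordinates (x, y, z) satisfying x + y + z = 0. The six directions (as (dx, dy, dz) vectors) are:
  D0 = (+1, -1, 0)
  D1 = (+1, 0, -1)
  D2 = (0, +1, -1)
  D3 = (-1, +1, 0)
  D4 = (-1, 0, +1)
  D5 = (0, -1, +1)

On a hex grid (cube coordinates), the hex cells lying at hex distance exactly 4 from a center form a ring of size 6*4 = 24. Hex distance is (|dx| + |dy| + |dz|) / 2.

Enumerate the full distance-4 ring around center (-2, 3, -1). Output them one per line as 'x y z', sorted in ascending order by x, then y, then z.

Answer: -6 3 3
-6 4 2
-6 5 1
-6 6 0
-6 7 -1
-5 2 3
-5 7 -2
-4 1 3
-4 7 -3
-3 0 3
-3 7 -4
-2 -1 3
-2 7 -5
-1 -1 2
-1 6 -5
0 -1 1
0 5 -5
1 -1 0
1 4 -5
2 -1 -1
2 0 -2
2 1 -3
2 2 -4
2 3 -5

Derivation:
Walk ring at distance 4 from (-2, 3, -1):
Start at center + D4*4 = (-6, 3, 3)
  hex 0: (-6, 3, 3)
  hex 1: (-5, 2, 3)
  hex 2: (-4, 1, 3)
  hex 3: (-3, 0, 3)
  hex 4: (-2, -1, 3)
  hex 5: (-1, -1, 2)
  hex 6: (0, -1, 1)
  hex 7: (1, -1, 0)
  hex 8: (2, -1, -1)
  hex 9: (2, 0, -2)
  hex 10: (2, 1, -3)
  hex 11: (2, 2, -4)
  hex 12: (2, 3, -5)
  hex 13: (1, 4, -5)
  hex 14: (0, 5, -5)
  hex 15: (-1, 6, -5)
  hex 16: (-2, 7, -5)
  hex 17: (-3, 7, -4)
  hex 18: (-4, 7, -3)
  hex 19: (-5, 7, -2)
  hex 20: (-6, 7, -1)
  hex 21: (-6, 6, 0)
  hex 22: (-6, 5, 1)
  hex 23: (-6, 4, 2)
Sorted: 24 hexes.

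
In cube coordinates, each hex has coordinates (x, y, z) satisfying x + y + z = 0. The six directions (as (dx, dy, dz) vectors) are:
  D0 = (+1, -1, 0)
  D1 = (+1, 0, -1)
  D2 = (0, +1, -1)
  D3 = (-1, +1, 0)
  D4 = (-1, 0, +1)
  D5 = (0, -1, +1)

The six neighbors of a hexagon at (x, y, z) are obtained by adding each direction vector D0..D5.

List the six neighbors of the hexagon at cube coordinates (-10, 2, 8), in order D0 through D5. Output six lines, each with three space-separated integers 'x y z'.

Answer: -9 1 8
-9 2 7
-10 3 7
-11 3 8
-11 2 9
-10 1 9

Derivation:
Center: (-10, 2, 8). Add each direction:
  D0: (-10, 2, 8) + (1, -1, 0) = (-9, 1, 8)
  D1: (-10, 2, 8) + (1, 0, -1) = (-9, 2, 7)
  D2: (-10, 2, 8) + (0, 1, -1) = (-10, 3, 7)
  D3: (-10, 2, 8) + (-1, 1, 0) = (-11, 3, 8)
  D4: (-10, 2, 8) + (-1, 0, 1) = (-11, 2, 9)
  D5: (-10, 2, 8) + (0, -1, 1) = (-10, 1, 9)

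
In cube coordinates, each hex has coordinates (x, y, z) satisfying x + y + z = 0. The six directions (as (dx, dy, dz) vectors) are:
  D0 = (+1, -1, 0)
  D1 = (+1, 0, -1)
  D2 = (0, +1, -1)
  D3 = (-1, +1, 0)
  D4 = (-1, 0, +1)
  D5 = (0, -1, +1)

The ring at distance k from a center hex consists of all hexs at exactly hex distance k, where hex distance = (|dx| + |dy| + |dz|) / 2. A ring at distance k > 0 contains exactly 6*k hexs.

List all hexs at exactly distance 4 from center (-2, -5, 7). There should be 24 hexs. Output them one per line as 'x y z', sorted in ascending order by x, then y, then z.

Walk ring at distance 4 from (-2, -5, 7):
Start at center + D4*4 = (-6, -5, 11)
  hex 0: (-6, -5, 11)
  hex 1: (-5, -6, 11)
  hex 2: (-4, -7, 11)
  hex 3: (-3, -8, 11)
  hex 4: (-2, -9, 11)
  hex 5: (-1, -9, 10)
  hex 6: (0, -9, 9)
  hex 7: (1, -9, 8)
  hex 8: (2, -9, 7)
  hex 9: (2, -8, 6)
  hex 10: (2, -7, 5)
  hex 11: (2, -6, 4)
  hex 12: (2, -5, 3)
  hex 13: (1, -4, 3)
  hex 14: (0, -3, 3)
  hex 15: (-1, -2, 3)
  hex 16: (-2, -1, 3)
  hex 17: (-3, -1, 4)
  hex 18: (-4, -1, 5)
  hex 19: (-5, -1, 6)
  hex 20: (-6, -1, 7)
  hex 21: (-6, -2, 8)
  hex 22: (-6, -3, 9)
  hex 23: (-6, -4, 10)
Sorted: 24 hexes.

Answer: -6 -5 11
-6 -4 10
-6 -3 9
-6 -2 8
-6 -1 7
-5 -6 11
-5 -1 6
-4 -7 11
-4 -1 5
-3 -8 11
-3 -1 4
-2 -9 11
-2 -1 3
-1 -9 10
-1 -2 3
0 -9 9
0 -3 3
1 -9 8
1 -4 3
2 -9 7
2 -8 6
2 -7 5
2 -6 4
2 -5 3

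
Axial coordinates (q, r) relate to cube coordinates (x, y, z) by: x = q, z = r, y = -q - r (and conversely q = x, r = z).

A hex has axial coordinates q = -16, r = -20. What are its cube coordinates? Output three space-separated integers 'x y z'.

x = q = -16
z = r = -20
y = -x - z = -(-16) - (-20) = 36

Answer: -16 36 -20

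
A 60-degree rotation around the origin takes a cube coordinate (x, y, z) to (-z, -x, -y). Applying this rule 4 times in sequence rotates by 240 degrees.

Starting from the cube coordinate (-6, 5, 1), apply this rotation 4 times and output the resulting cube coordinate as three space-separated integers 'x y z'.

Answer: 1 -6 5

Derivation:
Start: (-6, 5, 1)
Step 1: (-6, 5, 1) -> (-(1), -(-6), -(5)) = (-1, 6, -5)
Step 2: (-1, 6, -5) -> (-(-5), -(-1), -(6)) = (5, 1, -6)
Step 3: (5, 1, -6) -> (-(-6), -(5), -(1)) = (6, -5, -1)
Step 4: (6, -5, -1) -> (-(-1), -(6), -(-5)) = (1, -6, 5)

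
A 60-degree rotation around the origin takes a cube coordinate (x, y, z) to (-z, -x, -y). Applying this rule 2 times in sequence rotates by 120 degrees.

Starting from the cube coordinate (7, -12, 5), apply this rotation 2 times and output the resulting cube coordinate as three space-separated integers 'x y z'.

Answer: -12 5 7

Derivation:
Start: (7, -12, 5)
Step 1: (7, -12, 5) -> (-(5), -(7), -(-12)) = (-5, -7, 12)
Step 2: (-5, -7, 12) -> (-(12), -(-5), -(-7)) = (-12, 5, 7)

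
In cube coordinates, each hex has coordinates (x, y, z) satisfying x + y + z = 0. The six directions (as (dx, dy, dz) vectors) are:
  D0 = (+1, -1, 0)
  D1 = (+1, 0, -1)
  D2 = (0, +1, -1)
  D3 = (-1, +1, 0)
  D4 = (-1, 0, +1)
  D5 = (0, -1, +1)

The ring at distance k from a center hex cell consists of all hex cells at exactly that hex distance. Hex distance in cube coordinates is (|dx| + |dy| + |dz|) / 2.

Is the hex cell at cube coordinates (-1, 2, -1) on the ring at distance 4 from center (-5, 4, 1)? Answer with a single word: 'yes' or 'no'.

Answer: yes

Derivation:
|px - cx| = |-1 - (-5)| = 4
|py - cy| = |2 - 4| = 2
|pz - cz| = |-1 - 1| = 2
distance = (4+2+2)/2 = 8/2 = 4
radius = 4; distance == radius -> yes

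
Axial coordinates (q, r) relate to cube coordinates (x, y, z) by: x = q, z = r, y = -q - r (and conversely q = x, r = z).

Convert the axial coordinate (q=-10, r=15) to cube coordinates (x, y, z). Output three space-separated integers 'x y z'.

x = q = -10
z = r = 15
y = -x - z = -(-10) - (15) = -5

Answer: -10 -5 15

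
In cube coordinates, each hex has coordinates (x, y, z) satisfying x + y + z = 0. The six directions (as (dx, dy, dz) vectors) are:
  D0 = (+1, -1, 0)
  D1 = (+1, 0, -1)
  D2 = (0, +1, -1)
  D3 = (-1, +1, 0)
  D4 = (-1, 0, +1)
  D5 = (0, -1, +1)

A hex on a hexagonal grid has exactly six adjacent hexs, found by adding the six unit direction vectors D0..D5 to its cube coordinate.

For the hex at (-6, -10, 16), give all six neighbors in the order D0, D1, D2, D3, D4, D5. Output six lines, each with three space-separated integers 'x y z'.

Center: (-6, -10, 16). Add each direction:
  D0: (-6, -10, 16) + (1, -1, 0) = (-5, -11, 16)
  D1: (-6, -10, 16) + (1, 0, -1) = (-5, -10, 15)
  D2: (-6, -10, 16) + (0, 1, -1) = (-6, -9, 15)
  D3: (-6, -10, 16) + (-1, 1, 0) = (-7, -9, 16)
  D4: (-6, -10, 16) + (-1, 0, 1) = (-7, -10, 17)
  D5: (-6, -10, 16) + (0, -1, 1) = (-6, -11, 17)

Answer: -5 -11 16
-5 -10 15
-6 -9 15
-7 -9 16
-7 -10 17
-6 -11 17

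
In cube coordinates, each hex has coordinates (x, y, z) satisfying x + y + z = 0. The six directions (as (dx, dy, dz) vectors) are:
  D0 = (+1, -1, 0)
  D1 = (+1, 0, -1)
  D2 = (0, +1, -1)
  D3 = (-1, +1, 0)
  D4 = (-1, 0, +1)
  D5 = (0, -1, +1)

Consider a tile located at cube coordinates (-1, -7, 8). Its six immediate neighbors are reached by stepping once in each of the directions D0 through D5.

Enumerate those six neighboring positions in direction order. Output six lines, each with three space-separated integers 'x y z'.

Answer: 0 -8 8
0 -7 7
-1 -6 7
-2 -6 8
-2 -7 9
-1 -8 9

Derivation:
Center: (-1, -7, 8). Add each direction:
  D0: (-1, -7, 8) + (1, -1, 0) = (0, -8, 8)
  D1: (-1, -7, 8) + (1, 0, -1) = (0, -7, 7)
  D2: (-1, -7, 8) + (0, 1, -1) = (-1, -6, 7)
  D3: (-1, -7, 8) + (-1, 1, 0) = (-2, -6, 8)
  D4: (-1, -7, 8) + (-1, 0, 1) = (-2, -7, 9)
  D5: (-1, -7, 8) + (0, -1, 1) = (-1, -8, 9)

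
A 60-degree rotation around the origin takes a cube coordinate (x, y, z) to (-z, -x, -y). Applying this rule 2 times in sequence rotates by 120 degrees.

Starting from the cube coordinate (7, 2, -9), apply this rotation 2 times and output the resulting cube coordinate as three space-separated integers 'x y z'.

Answer: 2 -9 7

Derivation:
Start: (7, 2, -9)
Step 1: (7, 2, -9) -> (-(-9), -(7), -(2)) = (9, -7, -2)
Step 2: (9, -7, -2) -> (-(-2), -(9), -(-7)) = (2, -9, 7)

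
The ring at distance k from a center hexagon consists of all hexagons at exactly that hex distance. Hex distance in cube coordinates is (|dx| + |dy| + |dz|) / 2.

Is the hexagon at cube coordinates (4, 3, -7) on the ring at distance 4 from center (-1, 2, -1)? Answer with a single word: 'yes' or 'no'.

|px - cx| = |4 - (-1)| = 5
|py - cy| = |3 - 2| = 1
|pz - cz| = |-7 - (-1)| = 6
distance = (5+1+6)/2 = 12/2 = 6
radius = 4; distance != radius -> no

Answer: no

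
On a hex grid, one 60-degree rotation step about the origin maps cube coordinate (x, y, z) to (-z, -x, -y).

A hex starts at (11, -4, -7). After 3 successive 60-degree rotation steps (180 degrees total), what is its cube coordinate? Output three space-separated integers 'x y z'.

Answer: -11 4 7

Derivation:
Start: (11, -4, -7)
Step 1: (11, -4, -7) -> (-(-7), -(11), -(-4)) = (7, -11, 4)
Step 2: (7, -11, 4) -> (-(4), -(7), -(-11)) = (-4, -7, 11)
Step 3: (-4, -7, 11) -> (-(11), -(-4), -(-7)) = (-11, 4, 7)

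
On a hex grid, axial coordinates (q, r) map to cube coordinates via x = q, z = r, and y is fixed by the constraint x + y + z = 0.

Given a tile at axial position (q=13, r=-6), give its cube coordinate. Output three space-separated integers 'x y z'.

x = q = 13
z = r = -6
y = -x - z = -(13) - (-6) = -7

Answer: 13 -7 -6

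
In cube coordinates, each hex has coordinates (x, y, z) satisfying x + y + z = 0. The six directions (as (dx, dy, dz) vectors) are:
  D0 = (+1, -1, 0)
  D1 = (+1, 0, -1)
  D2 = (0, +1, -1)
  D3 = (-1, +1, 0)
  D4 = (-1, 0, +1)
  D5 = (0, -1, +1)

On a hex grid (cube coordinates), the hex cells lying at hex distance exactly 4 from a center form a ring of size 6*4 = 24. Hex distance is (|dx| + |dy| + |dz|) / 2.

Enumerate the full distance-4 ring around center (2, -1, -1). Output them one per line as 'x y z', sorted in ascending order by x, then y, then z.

Answer: -2 -1 3
-2 0 2
-2 1 1
-2 2 0
-2 3 -1
-1 -2 3
-1 3 -2
0 -3 3
0 3 -3
1 -4 3
1 3 -4
2 -5 3
2 3 -5
3 -5 2
3 2 -5
4 -5 1
4 1 -5
5 -5 0
5 0 -5
6 -5 -1
6 -4 -2
6 -3 -3
6 -2 -4
6 -1 -5

Derivation:
Walk ring at distance 4 from (2, -1, -1):
Start at center + D4*4 = (-2, -1, 3)
  hex 0: (-2, -1, 3)
  hex 1: (-1, -2, 3)
  hex 2: (0, -3, 3)
  hex 3: (1, -4, 3)
  hex 4: (2, -5, 3)
  hex 5: (3, -5, 2)
  hex 6: (4, -5, 1)
  hex 7: (5, -5, 0)
  hex 8: (6, -5, -1)
  hex 9: (6, -4, -2)
  hex 10: (6, -3, -3)
  hex 11: (6, -2, -4)
  hex 12: (6, -1, -5)
  hex 13: (5, 0, -5)
  hex 14: (4, 1, -5)
  hex 15: (3, 2, -5)
  hex 16: (2, 3, -5)
  hex 17: (1, 3, -4)
  hex 18: (0, 3, -3)
  hex 19: (-1, 3, -2)
  hex 20: (-2, 3, -1)
  hex 21: (-2, 2, 0)
  hex 22: (-2, 1, 1)
  hex 23: (-2, 0, 2)
Sorted: 24 hexes.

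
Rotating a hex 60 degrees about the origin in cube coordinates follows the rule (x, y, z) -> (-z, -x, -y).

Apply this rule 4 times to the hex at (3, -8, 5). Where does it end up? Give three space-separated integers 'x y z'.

Answer: 5 3 -8

Derivation:
Start: (3, -8, 5)
Step 1: (3, -8, 5) -> (-(5), -(3), -(-8)) = (-5, -3, 8)
Step 2: (-5, -3, 8) -> (-(8), -(-5), -(-3)) = (-8, 5, 3)
Step 3: (-8, 5, 3) -> (-(3), -(-8), -(5)) = (-3, 8, -5)
Step 4: (-3, 8, -5) -> (-(-5), -(-3), -(8)) = (5, 3, -8)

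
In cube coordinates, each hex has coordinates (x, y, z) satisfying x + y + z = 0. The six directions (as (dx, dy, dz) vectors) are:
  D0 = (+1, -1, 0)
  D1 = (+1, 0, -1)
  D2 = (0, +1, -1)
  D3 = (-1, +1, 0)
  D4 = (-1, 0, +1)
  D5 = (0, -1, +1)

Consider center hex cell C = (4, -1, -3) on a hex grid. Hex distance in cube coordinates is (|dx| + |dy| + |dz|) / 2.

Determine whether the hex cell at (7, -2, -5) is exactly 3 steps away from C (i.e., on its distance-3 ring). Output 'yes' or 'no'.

|px - cx| = |7 - 4| = 3
|py - cy| = |-2 - (-1)| = 1
|pz - cz| = |-5 - (-3)| = 2
distance = (3+1+2)/2 = 6/2 = 3
radius = 3; distance == radius -> yes

Answer: yes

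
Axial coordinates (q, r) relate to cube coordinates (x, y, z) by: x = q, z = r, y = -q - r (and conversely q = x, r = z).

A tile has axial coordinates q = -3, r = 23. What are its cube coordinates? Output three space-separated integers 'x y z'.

Answer: -3 -20 23

Derivation:
x = q = -3
z = r = 23
y = -x - z = -(-3) - (23) = -20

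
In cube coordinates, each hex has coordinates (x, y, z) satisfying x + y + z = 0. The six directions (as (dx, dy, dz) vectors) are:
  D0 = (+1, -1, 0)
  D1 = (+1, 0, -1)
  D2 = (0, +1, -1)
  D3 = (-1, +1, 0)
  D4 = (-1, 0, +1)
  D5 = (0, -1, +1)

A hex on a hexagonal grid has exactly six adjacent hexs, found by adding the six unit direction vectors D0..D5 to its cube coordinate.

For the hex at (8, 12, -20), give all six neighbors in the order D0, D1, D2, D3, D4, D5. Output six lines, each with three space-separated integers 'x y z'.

Center: (8, 12, -20). Add each direction:
  D0: (8, 12, -20) + (1, -1, 0) = (9, 11, -20)
  D1: (8, 12, -20) + (1, 0, -1) = (9, 12, -21)
  D2: (8, 12, -20) + (0, 1, -1) = (8, 13, -21)
  D3: (8, 12, -20) + (-1, 1, 0) = (7, 13, -20)
  D4: (8, 12, -20) + (-1, 0, 1) = (7, 12, -19)
  D5: (8, 12, -20) + (0, -1, 1) = (8, 11, -19)

Answer: 9 11 -20
9 12 -21
8 13 -21
7 13 -20
7 12 -19
8 11 -19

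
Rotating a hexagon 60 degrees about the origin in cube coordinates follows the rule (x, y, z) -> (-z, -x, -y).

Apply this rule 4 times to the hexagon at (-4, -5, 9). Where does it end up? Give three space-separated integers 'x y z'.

Start: (-4, -5, 9)
Step 1: (-4, -5, 9) -> (-(9), -(-4), -(-5)) = (-9, 4, 5)
Step 2: (-9, 4, 5) -> (-(5), -(-9), -(4)) = (-5, 9, -4)
Step 3: (-5, 9, -4) -> (-(-4), -(-5), -(9)) = (4, 5, -9)
Step 4: (4, 5, -9) -> (-(-9), -(4), -(5)) = (9, -4, -5)

Answer: 9 -4 -5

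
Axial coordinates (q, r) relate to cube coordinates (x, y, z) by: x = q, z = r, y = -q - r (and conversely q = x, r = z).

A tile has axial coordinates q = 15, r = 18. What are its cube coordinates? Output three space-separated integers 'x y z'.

x = q = 15
z = r = 18
y = -x - z = -(15) - (18) = -33

Answer: 15 -33 18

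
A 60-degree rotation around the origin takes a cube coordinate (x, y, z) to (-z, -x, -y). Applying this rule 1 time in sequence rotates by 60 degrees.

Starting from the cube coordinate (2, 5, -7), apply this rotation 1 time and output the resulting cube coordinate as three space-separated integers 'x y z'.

Start: (2, 5, -7)
Step 1: (2, 5, -7) -> (-(-7), -(2), -(5)) = (7, -2, -5)

Answer: 7 -2 -5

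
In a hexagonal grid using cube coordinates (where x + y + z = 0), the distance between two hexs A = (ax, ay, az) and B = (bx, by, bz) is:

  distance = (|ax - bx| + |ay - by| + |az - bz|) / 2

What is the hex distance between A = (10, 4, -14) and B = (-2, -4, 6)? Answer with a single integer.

Answer: 20

Derivation:
|ax - bx| = |10 - (-2)| = 12
|ay - by| = |4 - (-4)| = 8
|az - bz| = |-14 - 6| = 20
distance = (12 + 8 + 20) / 2 = 40 / 2 = 20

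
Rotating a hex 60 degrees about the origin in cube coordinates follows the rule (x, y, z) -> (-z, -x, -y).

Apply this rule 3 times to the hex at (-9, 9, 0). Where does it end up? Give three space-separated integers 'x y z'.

Start: (-9, 9, 0)
Step 1: (-9, 9, 0) -> (-(0), -(-9), -(9)) = (0, 9, -9)
Step 2: (0, 9, -9) -> (-(-9), -(0), -(9)) = (9, 0, -9)
Step 3: (9, 0, -9) -> (-(-9), -(9), -(0)) = (9, -9, 0)

Answer: 9 -9 0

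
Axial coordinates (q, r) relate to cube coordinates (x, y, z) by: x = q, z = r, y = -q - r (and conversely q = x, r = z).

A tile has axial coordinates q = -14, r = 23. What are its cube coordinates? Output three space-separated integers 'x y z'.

Answer: -14 -9 23

Derivation:
x = q = -14
z = r = 23
y = -x - z = -(-14) - (23) = -9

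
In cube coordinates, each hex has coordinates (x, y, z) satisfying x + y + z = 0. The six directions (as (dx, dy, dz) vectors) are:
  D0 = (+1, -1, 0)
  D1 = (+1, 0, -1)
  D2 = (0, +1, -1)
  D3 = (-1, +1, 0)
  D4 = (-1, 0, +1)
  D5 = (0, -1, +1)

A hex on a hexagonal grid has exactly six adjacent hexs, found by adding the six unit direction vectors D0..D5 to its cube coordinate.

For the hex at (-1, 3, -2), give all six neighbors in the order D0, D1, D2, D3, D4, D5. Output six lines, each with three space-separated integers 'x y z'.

Answer: 0 2 -2
0 3 -3
-1 4 -3
-2 4 -2
-2 3 -1
-1 2 -1

Derivation:
Center: (-1, 3, -2). Add each direction:
  D0: (-1, 3, -2) + (1, -1, 0) = (0, 2, -2)
  D1: (-1, 3, -2) + (1, 0, -1) = (0, 3, -3)
  D2: (-1, 3, -2) + (0, 1, -1) = (-1, 4, -3)
  D3: (-1, 3, -2) + (-1, 1, 0) = (-2, 4, -2)
  D4: (-1, 3, -2) + (-1, 0, 1) = (-2, 3, -1)
  D5: (-1, 3, -2) + (0, -1, 1) = (-1, 2, -1)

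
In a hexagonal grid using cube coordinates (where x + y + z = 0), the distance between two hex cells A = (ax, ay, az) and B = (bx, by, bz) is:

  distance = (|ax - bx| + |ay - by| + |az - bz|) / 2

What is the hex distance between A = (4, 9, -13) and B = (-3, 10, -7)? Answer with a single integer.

|ax - bx| = |4 - (-3)| = 7
|ay - by| = |9 - 10| = 1
|az - bz| = |-13 - (-7)| = 6
distance = (7 + 1 + 6) / 2 = 14 / 2 = 7

Answer: 7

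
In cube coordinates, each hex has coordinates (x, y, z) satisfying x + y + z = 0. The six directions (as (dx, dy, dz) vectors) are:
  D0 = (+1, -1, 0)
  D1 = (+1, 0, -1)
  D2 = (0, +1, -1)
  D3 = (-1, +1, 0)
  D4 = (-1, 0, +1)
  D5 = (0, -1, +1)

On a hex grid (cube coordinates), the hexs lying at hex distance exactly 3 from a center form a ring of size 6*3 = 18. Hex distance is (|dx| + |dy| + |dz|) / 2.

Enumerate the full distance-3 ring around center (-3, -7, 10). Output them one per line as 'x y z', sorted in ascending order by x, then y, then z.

Walk ring at distance 3 from (-3, -7, 10):
Start at center + D4*3 = (-6, -7, 13)
  hex 0: (-6, -7, 13)
  hex 1: (-5, -8, 13)
  hex 2: (-4, -9, 13)
  hex 3: (-3, -10, 13)
  hex 4: (-2, -10, 12)
  hex 5: (-1, -10, 11)
  hex 6: (0, -10, 10)
  hex 7: (0, -9, 9)
  hex 8: (0, -8, 8)
  hex 9: (0, -7, 7)
  hex 10: (-1, -6, 7)
  hex 11: (-2, -5, 7)
  hex 12: (-3, -4, 7)
  hex 13: (-4, -4, 8)
  hex 14: (-5, -4, 9)
  hex 15: (-6, -4, 10)
  hex 16: (-6, -5, 11)
  hex 17: (-6, -6, 12)
Sorted: 18 hexes.

Answer: -6 -7 13
-6 -6 12
-6 -5 11
-6 -4 10
-5 -8 13
-5 -4 9
-4 -9 13
-4 -4 8
-3 -10 13
-3 -4 7
-2 -10 12
-2 -5 7
-1 -10 11
-1 -6 7
0 -10 10
0 -9 9
0 -8 8
0 -7 7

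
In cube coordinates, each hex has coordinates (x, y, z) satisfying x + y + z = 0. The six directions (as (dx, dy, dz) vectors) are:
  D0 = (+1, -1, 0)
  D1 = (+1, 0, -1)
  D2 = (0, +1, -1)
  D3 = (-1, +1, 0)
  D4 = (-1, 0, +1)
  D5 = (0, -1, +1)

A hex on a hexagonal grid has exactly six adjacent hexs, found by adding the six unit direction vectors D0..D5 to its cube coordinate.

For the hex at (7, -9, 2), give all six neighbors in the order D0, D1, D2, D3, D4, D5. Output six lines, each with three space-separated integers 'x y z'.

Center: (7, -9, 2). Add each direction:
  D0: (7, -9, 2) + (1, -1, 0) = (8, -10, 2)
  D1: (7, -9, 2) + (1, 0, -1) = (8, -9, 1)
  D2: (7, -9, 2) + (0, 1, -1) = (7, -8, 1)
  D3: (7, -9, 2) + (-1, 1, 0) = (6, -8, 2)
  D4: (7, -9, 2) + (-1, 0, 1) = (6, -9, 3)
  D5: (7, -9, 2) + (0, -1, 1) = (7, -10, 3)

Answer: 8 -10 2
8 -9 1
7 -8 1
6 -8 2
6 -9 3
7 -10 3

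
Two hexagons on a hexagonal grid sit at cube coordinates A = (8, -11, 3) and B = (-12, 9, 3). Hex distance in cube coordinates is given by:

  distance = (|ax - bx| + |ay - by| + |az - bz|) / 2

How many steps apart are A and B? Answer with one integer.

|ax - bx| = |8 - (-12)| = 20
|ay - by| = |-11 - 9| = 20
|az - bz| = |3 - 3| = 0
distance = (20 + 20 + 0) / 2 = 40 / 2 = 20

Answer: 20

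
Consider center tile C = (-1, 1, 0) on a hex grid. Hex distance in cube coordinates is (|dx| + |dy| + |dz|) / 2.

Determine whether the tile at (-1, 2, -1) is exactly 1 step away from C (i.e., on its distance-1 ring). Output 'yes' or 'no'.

Answer: yes

Derivation:
|px - cx| = |-1 - (-1)| = 0
|py - cy| = |2 - 1| = 1
|pz - cz| = |-1 - 0| = 1
distance = (0+1+1)/2 = 2/2 = 1
radius = 1; distance == radius -> yes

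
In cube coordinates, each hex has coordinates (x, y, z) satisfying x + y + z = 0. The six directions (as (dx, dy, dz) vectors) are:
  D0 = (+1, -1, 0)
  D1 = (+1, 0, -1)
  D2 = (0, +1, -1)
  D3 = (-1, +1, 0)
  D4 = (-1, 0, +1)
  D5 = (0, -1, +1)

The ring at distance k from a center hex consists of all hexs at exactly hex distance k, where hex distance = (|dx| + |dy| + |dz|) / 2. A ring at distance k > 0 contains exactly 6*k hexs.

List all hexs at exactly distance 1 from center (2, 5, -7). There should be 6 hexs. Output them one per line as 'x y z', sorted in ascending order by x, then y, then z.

Answer: 1 5 -6
1 6 -7
2 4 -6
2 6 -8
3 4 -7
3 5 -8

Derivation:
Walk ring at distance 1 from (2, 5, -7):
Start at center + D4*1 = (1, 5, -6)
  hex 0: (1, 5, -6)
  hex 1: (2, 4, -6)
  hex 2: (3, 4, -7)
  hex 3: (3, 5, -8)
  hex 4: (2, 6, -8)
  hex 5: (1, 6, -7)
Sorted: 6 hexes.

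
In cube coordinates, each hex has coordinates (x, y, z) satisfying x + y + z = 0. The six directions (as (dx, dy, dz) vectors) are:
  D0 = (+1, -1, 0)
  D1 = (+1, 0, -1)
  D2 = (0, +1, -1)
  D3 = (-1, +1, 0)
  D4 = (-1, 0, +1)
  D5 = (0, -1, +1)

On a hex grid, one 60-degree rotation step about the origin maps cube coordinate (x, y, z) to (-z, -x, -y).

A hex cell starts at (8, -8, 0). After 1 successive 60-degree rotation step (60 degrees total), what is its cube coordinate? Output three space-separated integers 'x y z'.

Start: (8, -8, 0)
Step 1: (8, -8, 0) -> (-(0), -(8), -(-8)) = (0, -8, 8)

Answer: 0 -8 8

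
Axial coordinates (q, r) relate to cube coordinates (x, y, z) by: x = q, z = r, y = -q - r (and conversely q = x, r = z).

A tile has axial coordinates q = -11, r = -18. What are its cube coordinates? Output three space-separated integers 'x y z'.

Answer: -11 29 -18

Derivation:
x = q = -11
z = r = -18
y = -x - z = -(-11) - (-18) = 29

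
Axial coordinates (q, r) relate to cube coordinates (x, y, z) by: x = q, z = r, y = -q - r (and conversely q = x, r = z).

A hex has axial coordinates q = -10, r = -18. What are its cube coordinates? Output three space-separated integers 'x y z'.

Answer: -10 28 -18

Derivation:
x = q = -10
z = r = -18
y = -x - z = -(-10) - (-18) = 28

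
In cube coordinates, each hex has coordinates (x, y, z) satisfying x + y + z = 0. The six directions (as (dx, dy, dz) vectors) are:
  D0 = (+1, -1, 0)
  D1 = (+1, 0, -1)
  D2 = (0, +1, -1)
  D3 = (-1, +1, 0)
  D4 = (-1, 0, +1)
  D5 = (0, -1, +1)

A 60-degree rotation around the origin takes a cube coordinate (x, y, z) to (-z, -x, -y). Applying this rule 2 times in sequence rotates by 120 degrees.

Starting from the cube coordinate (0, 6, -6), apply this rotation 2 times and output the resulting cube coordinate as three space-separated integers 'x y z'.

Answer: 6 -6 0

Derivation:
Start: (0, 6, -6)
Step 1: (0, 6, -6) -> (-(-6), -(0), -(6)) = (6, 0, -6)
Step 2: (6, 0, -6) -> (-(-6), -(6), -(0)) = (6, -6, 0)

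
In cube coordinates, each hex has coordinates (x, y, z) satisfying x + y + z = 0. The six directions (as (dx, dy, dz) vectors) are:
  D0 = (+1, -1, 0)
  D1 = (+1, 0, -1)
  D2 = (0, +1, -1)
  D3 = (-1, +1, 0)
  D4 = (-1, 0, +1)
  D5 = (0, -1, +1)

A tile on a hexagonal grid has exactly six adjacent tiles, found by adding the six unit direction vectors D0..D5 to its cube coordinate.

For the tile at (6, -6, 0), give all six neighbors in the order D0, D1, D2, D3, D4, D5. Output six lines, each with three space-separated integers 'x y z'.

Answer: 7 -7 0
7 -6 -1
6 -5 -1
5 -5 0
5 -6 1
6 -7 1

Derivation:
Center: (6, -6, 0). Add each direction:
  D0: (6, -6, 0) + (1, -1, 0) = (7, -7, 0)
  D1: (6, -6, 0) + (1, 0, -1) = (7, -6, -1)
  D2: (6, -6, 0) + (0, 1, -1) = (6, -5, -1)
  D3: (6, -6, 0) + (-1, 1, 0) = (5, -5, 0)
  D4: (6, -6, 0) + (-1, 0, 1) = (5, -6, 1)
  D5: (6, -6, 0) + (0, -1, 1) = (6, -7, 1)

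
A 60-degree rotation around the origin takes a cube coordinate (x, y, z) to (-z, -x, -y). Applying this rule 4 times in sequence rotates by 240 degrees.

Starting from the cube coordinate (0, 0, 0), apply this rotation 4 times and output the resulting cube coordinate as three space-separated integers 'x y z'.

Start: (0, 0, 0)
Step 1: (0, 0, 0) -> (-(0), -(0), -(0)) = (0, 0, 0)
Step 2: (0, 0, 0) -> (-(0), -(0), -(0)) = (0, 0, 0)
Step 3: (0, 0, 0) -> (-(0), -(0), -(0)) = (0, 0, 0)
Step 4: (0, 0, 0) -> (-(0), -(0), -(0)) = (0, 0, 0)

Answer: 0 0 0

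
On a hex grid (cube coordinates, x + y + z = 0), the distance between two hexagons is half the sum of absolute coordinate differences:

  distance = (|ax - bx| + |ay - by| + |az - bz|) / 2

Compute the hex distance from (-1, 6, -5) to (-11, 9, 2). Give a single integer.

|ax - bx| = |-1 - (-11)| = 10
|ay - by| = |6 - 9| = 3
|az - bz| = |-5 - 2| = 7
distance = (10 + 3 + 7) / 2 = 20 / 2 = 10

Answer: 10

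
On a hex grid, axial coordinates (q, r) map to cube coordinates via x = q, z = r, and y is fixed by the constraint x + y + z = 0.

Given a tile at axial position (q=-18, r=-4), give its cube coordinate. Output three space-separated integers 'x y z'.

x = q = -18
z = r = -4
y = -x - z = -(-18) - (-4) = 22

Answer: -18 22 -4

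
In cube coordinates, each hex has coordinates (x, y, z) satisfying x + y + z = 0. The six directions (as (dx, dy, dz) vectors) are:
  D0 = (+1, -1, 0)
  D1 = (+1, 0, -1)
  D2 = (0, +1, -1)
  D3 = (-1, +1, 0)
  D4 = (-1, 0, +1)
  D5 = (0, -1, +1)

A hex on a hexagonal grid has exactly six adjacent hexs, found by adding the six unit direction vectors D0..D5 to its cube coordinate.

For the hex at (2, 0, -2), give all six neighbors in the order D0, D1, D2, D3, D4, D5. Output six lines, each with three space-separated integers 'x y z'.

Answer: 3 -1 -2
3 0 -3
2 1 -3
1 1 -2
1 0 -1
2 -1 -1

Derivation:
Center: (2, 0, -2). Add each direction:
  D0: (2, 0, -2) + (1, -1, 0) = (3, -1, -2)
  D1: (2, 0, -2) + (1, 0, -1) = (3, 0, -3)
  D2: (2, 0, -2) + (0, 1, -1) = (2, 1, -3)
  D3: (2, 0, -2) + (-1, 1, 0) = (1, 1, -2)
  D4: (2, 0, -2) + (-1, 0, 1) = (1, 0, -1)
  D5: (2, 0, -2) + (0, -1, 1) = (2, -1, -1)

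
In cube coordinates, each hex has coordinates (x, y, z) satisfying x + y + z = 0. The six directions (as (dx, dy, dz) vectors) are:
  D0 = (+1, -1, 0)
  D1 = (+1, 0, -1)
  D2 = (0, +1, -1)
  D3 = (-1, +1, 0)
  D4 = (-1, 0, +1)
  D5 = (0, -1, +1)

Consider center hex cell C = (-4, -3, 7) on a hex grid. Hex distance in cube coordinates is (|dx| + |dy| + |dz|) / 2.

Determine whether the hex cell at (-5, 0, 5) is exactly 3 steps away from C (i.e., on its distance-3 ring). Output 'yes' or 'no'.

|px - cx| = |-5 - (-4)| = 1
|py - cy| = |0 - (-3)| = 3
|pz - cz| = |5 - 7| = 2
distance = (1+3+2)/2 = 6/2 = 3
radius = 3; distance == radius -> yes

Answer: yes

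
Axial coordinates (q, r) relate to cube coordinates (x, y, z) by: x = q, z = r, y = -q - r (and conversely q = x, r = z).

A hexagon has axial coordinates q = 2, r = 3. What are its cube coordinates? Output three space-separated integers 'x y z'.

x = q = 2
z = r = 3
y = -x - z = -(2) - (3) = -5

Answer: 2 -5 3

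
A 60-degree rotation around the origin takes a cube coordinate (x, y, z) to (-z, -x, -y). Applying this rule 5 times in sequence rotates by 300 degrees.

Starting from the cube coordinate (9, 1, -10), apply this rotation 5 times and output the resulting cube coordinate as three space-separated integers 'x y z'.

Answer: -1 10 -9

Derivation:
Start: (9, 1, -10)
Step 1: (9, 1, -10) -> (-(-10), -(9), -(1)) = (10, -9, -1)
Step 2: (10, -9, -1) -> (-(-1), -(10), -(-9)) = (1, -10, 9)
Step 3: (1, -10, 9) -> (-(9), -(1), -(-10)) = (-9, -1, 10)
Step 4: (-9, -1, 10) -> (-(10), -(-9), -(-1)) = (-10, 9, 1)
Step 5: (-10, 9, 1) -> (-(1), -(-10), -(9)) = (-1, 10, -9)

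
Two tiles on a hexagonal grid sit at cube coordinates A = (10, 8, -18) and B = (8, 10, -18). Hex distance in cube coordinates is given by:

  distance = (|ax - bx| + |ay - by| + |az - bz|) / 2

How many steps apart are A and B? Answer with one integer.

Answer: 2

Derivation:
|ax - bx| = |10 - 8| = 2
|ay - by| = |8 - 10| = 2
|az - bz| = |-18 - (-18)| = 0
distance = (2 + 2 + 0) / 2 = 4 / 2 = 2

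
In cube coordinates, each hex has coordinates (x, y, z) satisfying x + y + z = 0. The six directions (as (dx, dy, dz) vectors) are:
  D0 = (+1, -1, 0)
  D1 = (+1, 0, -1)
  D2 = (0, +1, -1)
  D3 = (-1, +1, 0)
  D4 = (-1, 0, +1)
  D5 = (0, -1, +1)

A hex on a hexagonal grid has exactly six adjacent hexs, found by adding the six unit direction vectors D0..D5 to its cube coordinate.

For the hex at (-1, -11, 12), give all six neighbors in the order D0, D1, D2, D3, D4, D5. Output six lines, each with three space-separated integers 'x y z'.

Answer: 0 -12 12
0 -11 11
-1 -10 11
-2 -10 12
-2 -11 13
-1 -12 13

Derivation:
Center: (-1, -11, 12). Add each direction:
  D0: (-1, -11, 12) + (1, -1, 0) = (0, -12, 12)
  D1: (-1, -11, 12) + (1, 0, -1) = (0, -11, 11)
  D2: (-1, -11, 12) + (0, 1, -1) = (-1, -10, 11)
  D3: (-1, -11, 12) + (-1, 1, 0) = (-2, -10, 12)
  D4: (-1, -11, 12) + (-1, 0, 1) = (-2, -11, 13)
  D5: (-1, -11, 12) + (0, -1, 1) = (-1, -12, 13)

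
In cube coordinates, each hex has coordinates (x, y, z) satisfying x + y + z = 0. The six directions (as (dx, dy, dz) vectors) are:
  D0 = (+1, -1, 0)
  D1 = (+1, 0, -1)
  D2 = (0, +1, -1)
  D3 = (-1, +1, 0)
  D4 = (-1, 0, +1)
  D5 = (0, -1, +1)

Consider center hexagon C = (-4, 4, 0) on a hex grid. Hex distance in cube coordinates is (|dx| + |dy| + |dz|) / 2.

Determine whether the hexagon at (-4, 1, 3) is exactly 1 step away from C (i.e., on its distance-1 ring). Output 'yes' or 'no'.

|px - cx| = |-4 - (-4)| = 0
|py - cy| = |1 - 4| = 3
|pz - cz| = |3 - 0| = 3
distance = (0+3+3)/2 = 6/2 = 3
radius = 1; distance != radius -> no

Answer: no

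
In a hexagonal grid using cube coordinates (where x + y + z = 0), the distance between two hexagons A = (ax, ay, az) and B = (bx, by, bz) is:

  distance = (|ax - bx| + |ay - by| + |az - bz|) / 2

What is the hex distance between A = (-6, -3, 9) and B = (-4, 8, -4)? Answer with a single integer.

|ax - bx| = |-6 - (-4)| = 2
|ay - by| = |-3 - 8| = 11
|az - bz| = |9 - (-4)| = 13
distance = (2 + 11 + 13) / 2 = 26 / 2 = 13

Answer: 13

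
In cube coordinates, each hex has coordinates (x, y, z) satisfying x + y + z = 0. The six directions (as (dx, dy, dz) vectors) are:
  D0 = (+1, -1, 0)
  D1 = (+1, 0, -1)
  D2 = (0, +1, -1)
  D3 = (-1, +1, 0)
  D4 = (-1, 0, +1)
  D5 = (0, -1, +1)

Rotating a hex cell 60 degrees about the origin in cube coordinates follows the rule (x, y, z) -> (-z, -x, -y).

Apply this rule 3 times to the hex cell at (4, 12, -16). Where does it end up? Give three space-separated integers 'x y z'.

Answer: -4 -12 16

Derivation:
Start: (4, 12, -16)
Step 1: (4, 12, -16) -> (-(-16), -(4), -(12)) = (16, -4, -12)
Step 2: (16, -4, -12) -> (-(-12), -(16), -(-4)) = (12, -16, 4)
Step 3: (12, -16, 4) -> (-(4), -(12), -(-16)) = (-4, -12, 16)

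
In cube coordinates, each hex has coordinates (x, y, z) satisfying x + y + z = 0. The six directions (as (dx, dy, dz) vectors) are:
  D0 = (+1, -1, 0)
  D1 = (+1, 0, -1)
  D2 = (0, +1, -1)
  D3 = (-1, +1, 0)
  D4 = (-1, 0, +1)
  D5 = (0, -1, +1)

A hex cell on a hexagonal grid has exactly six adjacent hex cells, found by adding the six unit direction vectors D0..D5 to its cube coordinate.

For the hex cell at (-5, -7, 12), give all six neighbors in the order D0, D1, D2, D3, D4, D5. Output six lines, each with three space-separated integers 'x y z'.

Answer: -4 -8 12
-4 -7 11
-5 -6 11
-6 -6 12
-6 -7 13
-5 -8 13

Derivation:
Center: (-5, -7, 12). Add each direction:
  D0: (-5, -7, 12) + (1, -1, 0) = (-4, -8, 12)
  D1: (-5, -7, 12) + (1, 0, -1) = (-4, -7, 11)
  D2: (-5, -7, 12) + (0, 1, -1) = (-5, -6, 11)
  D3: (-5, -7, 12) + (-1, 1, 0) = (-6, -6, 12)
  D4: (-5, -7, 12) + (-1, 0, 1) = (-6, -7, 13)
  D5: (-5, -7, 12) + (0, -1, 1) = (-5, -8, 13)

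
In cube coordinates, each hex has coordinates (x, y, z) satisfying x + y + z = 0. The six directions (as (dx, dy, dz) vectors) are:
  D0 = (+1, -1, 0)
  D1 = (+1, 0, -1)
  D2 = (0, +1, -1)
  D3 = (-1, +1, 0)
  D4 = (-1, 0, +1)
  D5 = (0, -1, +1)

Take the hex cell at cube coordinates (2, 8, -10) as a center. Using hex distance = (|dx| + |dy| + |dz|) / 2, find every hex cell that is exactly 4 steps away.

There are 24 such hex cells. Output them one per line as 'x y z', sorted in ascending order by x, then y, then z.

Walk ring at distance 4 from (2, 8, -10):
Start at center + D4*4 = (-2, 8, -6)
  hex 0: (-2, 8, -6)
  hex 1: (-1, 7, -6)
  hex 2: (0, 6, -6)
  hex 3: (1, 5, -6)
  hex 4: (2, 4, -6)
  hex 5: (3, 4, -7)
  hex 6: (4, 4, -8)
  hex 7: (5, 4, -9)
  hex 8: (6, 4, -10)
  hex 9: (6, 5, -11)
  hex 10: (6, 6, -12)
  hex 11: (6, 7, -13)
  hex 12: (6, 8, -14)
  hex 13: (5, 9, -14)
  hex 14: (4, 10, -14)
  hex 15: (3, 11, -14)
  hex 16: (2, 12, -14)
  hex 17: (1, 12, -13)
  hex 18: (0, 12, -12)
  hex 19: (-1, 12, -11)
  hex 20: (-2, 12, -10)
  hex 21: (-2, 11, -9)
  hex 22: (-2, 10, -8)
  hex 23: (-2, 9, -7)
Sorted: 24 hexes.

Answer: -2 8 -6
-2 9 -7
-2 10 -8
-2 11 -9
-2 12 -10
-1 7 -6
-1 12 -11
0 6 -6
0 12 -12
1 5 -6
1 12 -13
2 4 -6
2 12 -14
3 4 -7
3 11 -14
4 4 -8
4 10 -14
5 4 -9
5 9 -14
6 4 -10
6 5 -11
6 6 -12
6 7 -13
6 8 -14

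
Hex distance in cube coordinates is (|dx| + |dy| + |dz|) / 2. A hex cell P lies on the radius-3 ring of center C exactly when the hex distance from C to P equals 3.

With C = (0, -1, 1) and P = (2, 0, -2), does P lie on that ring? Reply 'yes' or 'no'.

Answer: yes

Derivation:
|px - cx| = |2 - 0| = 2
|py - cy| = |0 - (-1)| = 1
|pz - cz| = |-2 - 1| = 3
distance = (2+1+3)/2 = 6/2 = 3
radius = 3; distance == radius -> yes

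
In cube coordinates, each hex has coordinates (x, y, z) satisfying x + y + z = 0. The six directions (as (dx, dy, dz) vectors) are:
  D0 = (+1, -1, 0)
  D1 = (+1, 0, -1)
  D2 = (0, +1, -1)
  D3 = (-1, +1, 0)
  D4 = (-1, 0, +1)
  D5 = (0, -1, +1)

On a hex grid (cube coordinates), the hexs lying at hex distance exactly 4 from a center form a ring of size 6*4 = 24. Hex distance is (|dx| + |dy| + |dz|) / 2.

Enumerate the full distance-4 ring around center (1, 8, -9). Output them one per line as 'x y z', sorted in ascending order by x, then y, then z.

Walk ring at distance 4 from (1, 8, -9):
Start at center + D4*4 = (-3, 8, -5)
  hex 0: (-3, 8, -5)
  hex 1: (-2, 7, -5)
  hex 2: (-1, 6, -5)
  hex 3: (0, 5, -5)
  hex 4: (1, 4, -5)
  hex 5: (2, 4, -6)
  hex 6: (3, 4, -7)
  hex 7: (4, 4, -8)
  hex 8: (5, 4, -9)
  hex 9: (5, 5, -10)
  hex 10: (5, 6, -11)
  hex 11: (5, 7, -12)
  hex 12: (5, 8, -13)
  hex 13: (4, 9, -13)
  hex 14: (3, 10, -13)
  hex 15: (2, 11, -13)
  hex 16: (1, 12, -13)
  hex 17: (0, 12, -12)
  hex 18: (-1, 12, -11)
  hex 19: (-2, 12, -10)
  hex 20: (-3, 12, -9)
  hex 21: (-3, 11, -8)
  hex 22: (-3, 10, -7)
  hex 23: (-3, 9, -6)
Sorted: 24 hexes.

Answer: -3 8 -5
-3 9 -6
-3 10 -7
-3 11 -8
-3 12 -9
-2 7 -5
-2 12 -10
-1 6 -5
-1 12 -11
0 5 -5
0 12 -12
1 4 -5
1 12 -13
2 4 -6
2 11 -13
3 4 -7
3 10 -13
4 4 -8
4 9 -13
5 4 -9
5 5 -10
5 6 -11
5 7 -12
5 8 -13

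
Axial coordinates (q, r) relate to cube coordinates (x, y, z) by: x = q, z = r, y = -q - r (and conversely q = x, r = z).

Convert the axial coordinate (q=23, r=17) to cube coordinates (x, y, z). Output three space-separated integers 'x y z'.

x = q = 23
z = r = 17
y = -x - z = -(23) - (17) = -40

Answer: 23 -40 17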